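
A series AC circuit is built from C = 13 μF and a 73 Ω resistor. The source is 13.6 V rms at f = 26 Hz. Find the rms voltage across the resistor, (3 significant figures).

ω = 2πf = 163.4 rad/s
X_C = 1/(ωC) = 471 Ω
Z = 73.0 − j471 Ω
|Z| = √(73.0² + 471²) = 476 Ω
I = V/|Z| = 28.5 mA
V_R = I·|Z_R| = 0.0285 × 73.0 = 2.08 V

2.08 V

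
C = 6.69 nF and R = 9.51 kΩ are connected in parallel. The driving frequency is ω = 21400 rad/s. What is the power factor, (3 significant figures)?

0.592

X_C = 1/(ωC) = 6980 Ω
Parallel: admittances add. Y = 1/R + jωC
Y = (0.000105 + j0.000143) S
|Y| = 0.000178 S → |Z| = 1/|Y| = 5630 Ω, ∠Z = −∠Y = -53.7°
cos φ = cos(-53.7°) = 0.592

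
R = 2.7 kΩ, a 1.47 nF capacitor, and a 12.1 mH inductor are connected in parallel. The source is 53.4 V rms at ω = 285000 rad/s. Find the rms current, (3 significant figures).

20.9 mA

X_L = ωL = 3450 Ω
X_C = 1/(ωC) = 2390 Ω
Parallel: admittances add. Y = 1/R + 1/(jωL) + jωC
Y = (0.000370 + j0.000129) S
|Y| = 0.000392 S → |Z| = 1/|Y| = 2550 Ω, ∠Z = −∠Y = -19.2°
I = V/|Z| = 53.4/2550 = 20.9 mA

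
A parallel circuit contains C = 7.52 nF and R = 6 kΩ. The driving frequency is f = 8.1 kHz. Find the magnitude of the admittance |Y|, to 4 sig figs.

417.4 μS

ω = 2πf = 50890 rad/s
X_C = 1/(ωC) = 2613 Ω
Parallel: admittances add. Y = 1/R + jωC
Y = (0.0001667 + j0.0003827) S
|Y| = 0.0004174 S → |Z| = 1/|Y| = 2396 Ω, ∠Z = −∠Y = -66.47°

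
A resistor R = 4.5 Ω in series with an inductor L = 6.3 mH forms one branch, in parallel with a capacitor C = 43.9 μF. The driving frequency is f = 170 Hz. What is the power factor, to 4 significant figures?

0.7761

ω = 2πf = 1068 rad/s
X_L = ωL = 6.729 Ω
X_C = 1/(ωC) = 21.33 Ω
Branch 1 (R+jX_L): Z₁ = 4.500 + j6.729 Ω, |Z₁| = 8.095 Ω
Branch 2 (−jX_C): Z₂ = −j21.33 Ω
Parallel: Z = Z₁Z₂/(Z₁+Z₂), |Z| = 11.30 Ω, ∠Z = 39.09°
cos φ = cos(39.09°) = 0.7761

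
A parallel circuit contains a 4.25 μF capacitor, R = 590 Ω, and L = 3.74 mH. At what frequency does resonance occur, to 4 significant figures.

ω₀ = 1/√(LC) = 1/√(0.00374 × 4.25e-06) = 7932 rad/s
f₀ = ω₀/(2π) = 1.262 kHz

1.262 kHz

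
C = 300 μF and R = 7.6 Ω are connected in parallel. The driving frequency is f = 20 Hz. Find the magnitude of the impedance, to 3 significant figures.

ω = 2πf = 125.7 rad/s
X_C = 1/(ωC) = 26.5 Ω
Parallel: admittances add. Y = 1/R + jωC
Y = (0.132 + j0.0377) S
|Y| = 0.137 S → |Z| = 1/|Y| = 7.31 Ω, ∠Z = −∠Y = -16.0°

7.31 Ω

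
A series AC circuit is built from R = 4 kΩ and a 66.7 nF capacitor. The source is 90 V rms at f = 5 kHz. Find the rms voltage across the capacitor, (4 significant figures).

ω = 2πf = 31420 rad/s
X_C = 1/(ωC) = 477.2 Ω
Z = 4000 − j477.2 Ω
|Z| = √(4000² + 477.2²) = 4028 Ω
I = V/|Z| = 22.34 mA
V_C = I·|Z_C| = 0.02234 × 477.2 = 10.66 V

10.66 V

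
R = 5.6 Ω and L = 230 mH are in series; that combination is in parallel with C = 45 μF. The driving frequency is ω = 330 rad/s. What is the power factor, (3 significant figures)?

0.484

X_L = ωL = 75.9 Ω
X_C = 1/(ωC) = 67.3 Ω
Branch 1 (R+jX_L): Z₁ = 5.60 + j75.9 Ω, |Z₁| = 76.1 Ω
Branch 2 (−jX_C): Z₂ = −j67.3 Ω
Parallel: Z = Z₁Z₂/(Z₁+Z₂), |Z| = 501 Ω, ∠Z = -61.0°
cos φ = cos(-61.0°) = 0.484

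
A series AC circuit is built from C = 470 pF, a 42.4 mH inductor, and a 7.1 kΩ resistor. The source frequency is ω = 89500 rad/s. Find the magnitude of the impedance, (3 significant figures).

X_L = ωL = 3790 Ω
X_C = 1/(ωC) = 23800 Ω
Net reactance X = X_L − X_C = -20000 Ω
Z = 7100 − j20000 Ω
|Z| = √(7100² + 20000²) = 21200 Ω

21200 Ω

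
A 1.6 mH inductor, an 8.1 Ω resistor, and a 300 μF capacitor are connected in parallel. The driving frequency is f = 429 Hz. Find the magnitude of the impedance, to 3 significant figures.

ω = 2πf = 2695 rad/s
X_L = ωL = 4.31 Ω
X_C = 1/(ωC) = 1.24 Ω
Parallel: admittances add. Y = 1/R + 1/(jωL) + jωC
Y = (0.123 + j0.577) S
|Y| = 0.590 S → |Z| = 1/|Y| = 1.70 Ω, ∠Z = −∠Y = -77.9°

1.70 Ω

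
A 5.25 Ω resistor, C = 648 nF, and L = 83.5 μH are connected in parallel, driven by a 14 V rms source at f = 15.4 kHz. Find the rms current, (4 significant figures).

ω = 2πf = 96760 rad/s
X_L = ωL = 8.080 Ω
X_C = 1/(ωC) = 15.95 Ω
Parallel: admittances add. Y = 1/R + 1/(jωL) + jωC
Y = (0.1905 − j0.06107) S
|Y| = 0.2000 S → |Z| = 1/|Y| = 4.999 Ω, ∠Z = −∠Y = 17.78°
I = V/|Z| = 14/4.999 = 2.800 A

2.800 A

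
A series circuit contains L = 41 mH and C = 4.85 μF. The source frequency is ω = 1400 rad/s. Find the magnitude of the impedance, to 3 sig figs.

X_L = ωL = 57.4 Ω
X_C = 1/(ωC) = 147 Ω
Net reactance X = X_L − X_C = -89.9 Ω
Z = − j89.9 Ω
|Z| = √(0² + 89.9²) = 89.9 Ω

89.9 Ω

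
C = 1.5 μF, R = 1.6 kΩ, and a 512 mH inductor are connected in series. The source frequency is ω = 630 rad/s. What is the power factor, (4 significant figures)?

0.9086

X_L = ωL = 322.6 Ω
X_C = 1/(ωC) = 1058 Ω
Net reactance X = X_L − X_C = -735.6 Ω
Z = 1600 − j735.6 Ω
|Z| = √(1600² + 735.6²) = 1761 Ω
∠Z = arctan(-735.6/1600) = -24.69°
cos φ = cos(-24.69°) = 0.9086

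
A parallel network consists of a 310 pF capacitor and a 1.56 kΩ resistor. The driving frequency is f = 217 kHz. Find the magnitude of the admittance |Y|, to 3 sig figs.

ω = 2πf = 1.363e+06 rad/s
X_C = 1/(ωC) = 2370 Ω
Parallel: admittances add. Y = 1/R + jωC
Y = (0.000641 + j0.000423) S
|Y| = 0.000768 S → |Z| = 1/|Y| = 1300 Ω, ∠Z = −∠Y = -33.4°

768 μS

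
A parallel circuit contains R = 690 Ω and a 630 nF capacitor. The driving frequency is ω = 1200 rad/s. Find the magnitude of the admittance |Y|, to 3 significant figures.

X_C = 1/(ωC) = 1320 Ω
Parallel: admittances add. Y = 1/R + jωC
Y = (0.00145 + j0.000756) S
|Y| = 0.00163 S → |Z| = 1/|Y| = 612 Ω, ∠Z = −∠Y = -27.5°

1.63 mS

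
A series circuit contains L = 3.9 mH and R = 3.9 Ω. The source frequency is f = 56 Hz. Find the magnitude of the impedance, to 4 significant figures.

ω = 2πf = 351.9 rad/s
X_L = ωL = 1.372 Ω
Z = 3.900 + j1.372 Ω
|Z| = √(3.900² + 1.372²) = 4.134 Ω

4.134 Ω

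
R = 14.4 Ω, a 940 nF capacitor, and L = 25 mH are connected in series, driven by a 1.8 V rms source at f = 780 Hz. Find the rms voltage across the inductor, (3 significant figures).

ω = 2πf = 4901 rad/s
X_L = ωL = 123 Ω
X_C = 1/(ωC) = 217 Ω
Net reactance X = X_L − X_C = -94.5 Ω
Z = 14.4 − j94.5 Ω
|Z| = √(14.4² + 94.5²) = 95.6 Ω
I = V/|Z| = 18.8 mA
V_L = I·|Z_L| = 0.0188 × 123 = 2.31 V

2.31 V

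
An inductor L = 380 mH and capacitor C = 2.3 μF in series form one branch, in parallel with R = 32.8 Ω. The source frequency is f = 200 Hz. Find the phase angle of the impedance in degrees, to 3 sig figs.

ω = 2πf = 1257 rad/s
X_L = ωL = 478 Ω
X_C = 1/(ωC) = 346 Ω
Branch 1: Z₁ = R = 32.8 Ω
Branch 2 (series LC): Z₂ = j(X_L − X_C) = j132 Ω
Parallel: Z = Z₁Z₂/(Z₁+Z₂), |Z| = 31.8 Ω, ∠Z = 14.0°

14.0°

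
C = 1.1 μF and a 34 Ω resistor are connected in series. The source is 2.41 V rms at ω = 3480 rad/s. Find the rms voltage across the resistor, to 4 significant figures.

X_C = 1/(ωC) = 261.2 Ω
Z = 34.00 − j261.2 Ω
|Z| = √(34.00² + 261.2²) = 263.4 Ω
I = V/|Z| = 9.148 mA
V_R = I·|Z_R| = 0.009148 × 34.00 = 0.3110 V

0.3110 V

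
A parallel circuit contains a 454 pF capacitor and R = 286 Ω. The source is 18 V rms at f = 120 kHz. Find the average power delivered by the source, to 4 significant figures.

ω = 2πf = 754000 rad/s
X_C = 1/(ωC) = 2921 Ω
Parallel: admittances add. Y = 1/R + jωC
Y = (0.003497 + j0.0003423) S
|Y| = 0.003513 S → |Z| = 1/|Y| = 284.6 Ω, ∠Z = −∠Y = -5.591°
I = V/|Z| = 63.24 mA
P = VI cos φ = 18 × 0.06324 × cos(-5.591°) = 1.133 W

1.133 W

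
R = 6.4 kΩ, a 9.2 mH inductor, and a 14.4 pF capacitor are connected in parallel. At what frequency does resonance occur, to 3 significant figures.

437 kHz

ω₀ = 1/√(LC) = 1/√(0.0092 × 1.44e-11) = 2.747e+06 rad/s
f₀ = ω₀/(2π) = 437 kHz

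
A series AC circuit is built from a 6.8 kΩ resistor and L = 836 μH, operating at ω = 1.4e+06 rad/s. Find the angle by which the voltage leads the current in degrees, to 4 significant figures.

9.766°

X_L = ωL = 1170 Ω
Z = 6800 + j1170 Ω
|Z| = √(6800² + 1170²) = 6900 Ω
∠Z = arctan(1170/6800) = 9.766°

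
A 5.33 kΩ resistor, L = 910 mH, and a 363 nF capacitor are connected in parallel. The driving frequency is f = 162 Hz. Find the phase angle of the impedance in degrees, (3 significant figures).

75.2°

ω = 2πf = 1018 rad/s
X_L = ωL = 926 Ω
X_C = 1/(ωC) = 2710 Ω
Parallel: admittances add. Y = 1/R + 1/(jωL) + jωC
Y = (0.000188 − j0.000710) S
|Y| = 0.000734 S → |Z| = 1/|Y| = 1360 Ω, ∠Z = −∠Y = 75.2°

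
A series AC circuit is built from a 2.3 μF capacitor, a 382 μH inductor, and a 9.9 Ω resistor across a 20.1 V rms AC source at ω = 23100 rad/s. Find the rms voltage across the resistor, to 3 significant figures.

X_L = ωL = 8.82 Ω
X_C = 1/(ωC) = 18.8 Ω
Net reactance X = X_L − X_C = -10.0 Ω
Z = 9.90 − j10.0 Ω
|Z| = √(9.90² + 10.0²) = 14.1 Ω
I = V/|Z| = 1.43 A
V_R = I·|Z_R| = 1.43 × 9.90 = 14.1 V

14.1 V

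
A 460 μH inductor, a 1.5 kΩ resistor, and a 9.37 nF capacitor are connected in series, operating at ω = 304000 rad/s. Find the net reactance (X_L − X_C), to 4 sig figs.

X_L = ωL = 139.8 Ω
X_C = 1/(ωC) = 351.1 Ω
X = 139.8 − 351.1 = -211.2 Ω

-211.2 Ω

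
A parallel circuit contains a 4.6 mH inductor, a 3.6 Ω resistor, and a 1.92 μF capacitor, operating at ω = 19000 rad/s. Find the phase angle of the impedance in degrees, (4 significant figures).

X_L = ωL = 87.40 Ω
X_C = 1/(ωC) = 27.41 Ω
Parallel: admittances add. Y = 1/R + 1/(jωL) + jωC
Y = (0.2778 + j0.02504) S
|Y| = 0.2789 S → |Z| = 1/|Y| = 3.585 Ω, ∠Z = −∠Y = -5.151°

-5.151°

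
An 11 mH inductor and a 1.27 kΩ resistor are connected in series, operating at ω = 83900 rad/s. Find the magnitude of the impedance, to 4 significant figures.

X_L = ωL = 922.9 Ω
Z = 1270 + j922.9 Ω
|Z| = √(1270² + 922.9²) = 1570 Ω

1570 Ω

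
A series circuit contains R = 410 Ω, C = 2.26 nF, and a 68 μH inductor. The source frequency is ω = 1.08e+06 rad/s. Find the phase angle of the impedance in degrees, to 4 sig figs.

X_L = ωL = 73.44 Ω
X_C = 1/(ωC) = 409.7 Ω
Net reactance X = X_L − X_C = -336.3 Ω
Z = 410.0 − j336.3 Ω
|Z| = √(410.0² + 336.3²) = 530.3 Ω
∠Z = arctan(-336.3/410.0) = -39.36°

-39.36°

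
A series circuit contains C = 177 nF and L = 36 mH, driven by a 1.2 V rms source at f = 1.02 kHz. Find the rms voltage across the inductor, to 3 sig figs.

ω = 2πf = 6409 rad/s
X_L = ωL = 231 Ω
X_C = 1/(ωC) = 882 Ω
Net reactance X = X_L − X_C = -651 Ω
Z = − j651 Ω
|Z| = √(0² + 651²) = 651 Ω
I = V/|Z| = 1.84 mA
V_L = I·|Z_L| = 0.00184 × 231 = 0.425 V

0.425 V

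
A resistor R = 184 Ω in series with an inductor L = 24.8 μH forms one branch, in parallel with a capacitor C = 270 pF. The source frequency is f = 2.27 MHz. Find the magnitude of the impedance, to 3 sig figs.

ω = 2πf = 1.426e+07 rad/s
X_L = ωL = 354 Ω
X_C = 1/(ωC) = 260 Ω
Branch 1 (R+jX_L): Z₁ = 184 + j354 Ω, |Z₁| = 399 Ω
Branch 2 (−jX_C): Z₂ = −j260 Ω
Parallel: Z = Z₁Z₂/(Z₁+Z₂), |Z| = 501 Ω, ∠Z = -54.6°

501 Ω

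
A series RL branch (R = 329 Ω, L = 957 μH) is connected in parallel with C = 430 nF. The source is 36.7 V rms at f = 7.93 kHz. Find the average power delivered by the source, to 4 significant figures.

4.010 W

ω = 2πf = 49830 rad/s
X_L = ωL = 47.68 Ω
X_C = 1/(ωC) = 46.67 Ω
Branch 1 (R+jX_L): Z₁ = 329.0 + j47.68 Ω, |Z₁| = 332.4 Ω
Branch 2 (−jX_C): Z₂ = −j46.67 Ω
Parallel: Z = Z₁Z₂/(Z₁+Z₂), |Z| = 47.16 Ω, ∠Z = -81.93°
I = V/|Z| = 778.2 mA
P = VI cos φ = 36.7 × 0.7782 × cos(-81.93°) = 4.010 W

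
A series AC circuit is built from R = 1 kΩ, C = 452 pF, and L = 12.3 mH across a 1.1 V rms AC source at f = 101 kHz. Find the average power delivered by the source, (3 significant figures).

61.6 μW

ω = 2πf = 634600 rad/s
X_L = ωL = 7810 Ω
X_C = 1/(ωC) = 3490 Ω
Net reactance X = X_L − X_C = 4320 Ω
Z = 1000 + j4320 Ω
|Z| = √(1000² + 4320²) = 4430 Ω
∠Z = arctan(4320/1000) = 77.0°
I = V/|Z| = 248 μA
P = VI cos φ = 1.1 × 0.000248 × cos(77.0°) = 61.6 μW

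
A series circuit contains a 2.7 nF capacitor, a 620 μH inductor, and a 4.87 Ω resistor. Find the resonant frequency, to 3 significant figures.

ω₀ = 1/√(LC) = 1/√(0.00062 × 2.7e-09) = 772900 rad/s
f₀ = ω₀/(2π) = 123 kHz

123 kHz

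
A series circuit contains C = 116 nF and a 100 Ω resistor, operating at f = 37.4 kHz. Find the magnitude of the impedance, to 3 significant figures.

107 Ω

ω = 2πf = 235000 rad/s
X_C = 1/(ωC) = 36.7 Ω
Z = 100 − j36.7 Ω
|Z| = √(100² + 36.7²) = 107 Ω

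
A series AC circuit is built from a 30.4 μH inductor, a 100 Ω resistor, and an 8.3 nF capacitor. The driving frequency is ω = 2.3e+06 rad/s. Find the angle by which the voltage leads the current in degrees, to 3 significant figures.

X_L = ωL = 69.9 Ω
X_C = 1/(ωC) = 52.4 Ω
Net reactance X = X_L − X_C = 17.5 Ω
Z = 100 + j17.5 Ω
|Z| = √(100² + 17.5²) = 102 Ω
∠Z = arctan(17.5/100) = 9.95°

9.95°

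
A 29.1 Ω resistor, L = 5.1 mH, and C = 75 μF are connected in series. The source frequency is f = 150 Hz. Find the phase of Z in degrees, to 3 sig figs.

ω = 2πf = 942.5 rad/s
X_L = ωL = 4.81 Ω
X_C = 1/(ωC) = 14.1 Ω
Net reactance X = X_L − X_C = -9.34 Ω
Z = 29.1 − j9.34 Ω
|Z| = √(29.1² + 9.34²) = 30.6 Ω
∠Z = arctan(-9.34/29.1) = -17.8°

-17.8°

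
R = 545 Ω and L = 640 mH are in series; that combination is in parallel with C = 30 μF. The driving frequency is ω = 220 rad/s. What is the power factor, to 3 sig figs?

X_L = ωL = 141 Ω
X_C = 1/(ωC) = 152 Ω
Branch 1 (R+jX_L): Z₁ = 545 + j141 Ω, |Z₁| = 563 Ω
Branch 2 (−jX_C): Z₂ = −j152 Ω
Parallel: Z = Z₁Z₂/(Z₁+Z₂), |Z| = 156 Ω, ∠Z = -74.4°
cos φ = cos(-74.4°) = 0.269

0.269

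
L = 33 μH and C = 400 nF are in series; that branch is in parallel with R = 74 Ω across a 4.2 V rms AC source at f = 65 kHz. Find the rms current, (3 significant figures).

574 mA

ω = 2πf = 408400 rad/s
X_L = ωL = 13.5 Ω
X_C = 1/(ωC) = 6.12 Ω
Branch 1: Z₁ = R = 74.0 Ω
Branch 2 (series LC): Z₂ = j(X_L − X_C) = j7.36 Ω
Parallel: Z = Z₁Z₂/(Z₁+Z₂), |Z| = 7.32 Ω, ∠Z = 84.3°
I = V/|Z| = 4.2/7.32 = 574 mA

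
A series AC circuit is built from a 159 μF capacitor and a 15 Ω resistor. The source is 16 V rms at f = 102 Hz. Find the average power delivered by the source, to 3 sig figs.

ω = 2πf = 640.9 rad/s
X_C = 1/(ωC) = 9.81 Ω
Z = 15.0 − j9.81 Ω
|Z| = √(15.0² + 9.81²) = 17.9 Ω
∠Z = arctan(-9.81/15.0) = -33.2°
I = V/|Z| = 893 mA
P = VI cos φ = 16 × 0.893 × cos(-33.2°) = 12.0 W

12.0 W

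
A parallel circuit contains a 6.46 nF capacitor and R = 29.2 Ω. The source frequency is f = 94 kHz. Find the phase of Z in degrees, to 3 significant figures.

-6.36°

ω = 2πf = 590600 rad/s
X_C = 1/(ωC) = 262 Ω
Parallel: admittances add. Y = 1/R + jωC
Y = (0.0342 + j0.00382) S
|Y| = 0.0345 S → |Z| = 1/|Y| = 29.0 Ω, ∠Z = −∠Y = -6.36°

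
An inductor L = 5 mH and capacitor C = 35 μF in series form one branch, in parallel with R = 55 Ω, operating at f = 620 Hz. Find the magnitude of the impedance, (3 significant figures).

ω = 2πf = 3896 rad/s
X_L = ωL = 19.5 Ω
X_C = 1/(ωC) = 7.33 Ω
Branch 1: Z₁ = R = 55.0 Ω
Branch 2 (series LC): Z₂ = j(X_L − X_C) = j12.1 Ω
Parallel: Z = Z₁Z₂/(Z₁+Z₂), |Z| = 11.9 Ω, ∠Z = 77.5°

11.9 Ω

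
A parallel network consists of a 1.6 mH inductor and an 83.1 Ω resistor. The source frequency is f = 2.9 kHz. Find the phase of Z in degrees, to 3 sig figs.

ω = 2πf = 18220 rad/s
X_L = ωL = 29.2 Ω
Parallel: admittances add. Y = 1/R + 1/(jωL)
Y = (0.0120 − j0.0343) S
|Y| = 0.0364 S → |Z| = 1/|Y| = 27.5 Ω, ∠Z = −∠Y = 70.7°

70.7°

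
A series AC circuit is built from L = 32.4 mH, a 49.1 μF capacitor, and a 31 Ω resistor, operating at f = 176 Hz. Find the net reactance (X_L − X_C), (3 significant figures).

ω = 2πf = 1106 rad/s
X_L = ωL = 35.8 Ω
X_C = 1/(ωC) = 18.4 Ω
X = 35.8 − 18.4 = 17.4 Ω

17.4 Ω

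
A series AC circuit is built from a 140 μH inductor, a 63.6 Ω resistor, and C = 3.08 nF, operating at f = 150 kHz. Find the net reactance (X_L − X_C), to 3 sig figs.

-213 Ω

ω = 2πf = 942500 rad/s
X_L = ωL = 132 Ω
X_C = 1/(ωC) = 344 Ω
X = 132 − 344 = -213 Ω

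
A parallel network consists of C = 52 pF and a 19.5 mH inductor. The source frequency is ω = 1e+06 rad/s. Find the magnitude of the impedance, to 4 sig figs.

X_L = ωL = 19500 Ω
X_C = 1/(ωC) = 19230 Ω
Parallel: admittances add. Y = 1/(jωL) + jωC
Y = (0 + j7.179e-07) S
|Y| = 7.179e-07 S → |Z| = 1/|Y| = 1.393e+06 Ω, ∠Z = −∠Y = -90.00°

1.393e+06 Ω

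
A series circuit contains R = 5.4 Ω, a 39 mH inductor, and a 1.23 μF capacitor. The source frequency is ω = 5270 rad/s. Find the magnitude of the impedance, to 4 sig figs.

X_L = ωL = 205.5 Ω
X_C = 1/(ωC) = 154.3 Ω
Net reactance X = X_L − X_C = 51.26 Ω
Z = 5.400 + j51.26 Ω
|Z| = √(5.400² + 51.26²) = 51.54 Ω

51.54 Ω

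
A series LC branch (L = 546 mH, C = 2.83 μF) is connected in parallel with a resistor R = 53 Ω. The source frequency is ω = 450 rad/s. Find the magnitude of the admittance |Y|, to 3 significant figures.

X_L = ωL = 246 Ω
X_C = 1/(ωC) = 785 Ω
Branch 1: Z₁ = R = 53.0 Ω
Branch 2 (series LC): Z₂ = j(X_L − X_C) = −j540 Ω
Parallel: Z = Z₁Z₂/(Z₁+Z₂), |Z| = 52.7 Ω, ∠Z = -5.61°
|Y| = 1/|Z| = 19.0 mS

19.0 mS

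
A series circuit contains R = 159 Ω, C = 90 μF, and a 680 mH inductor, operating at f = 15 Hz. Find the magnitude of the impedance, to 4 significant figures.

167.9 Ω

ω = 2πf = 94.25 rad/s
X_L = ωL = 64.09 Ω
X_C = 1/(ωC) = 117.9 Ω
Net reactance X = X_L − X_C = -53.80 Ω
Z = 159.0 − j53.80 Ω
|Z| = √(159.0² + 53.80²) = 167.9 Ω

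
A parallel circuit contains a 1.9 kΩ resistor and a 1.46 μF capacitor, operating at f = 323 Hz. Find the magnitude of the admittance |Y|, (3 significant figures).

ω = 2πf = 2029 rad/s
X_C = 1/(ωC) = 337 Ω
Parallel: admittances add. Y = 1/R + jωC
Y = (0.000526 + j0.00296) S
|Y| = 0.00301 S → |Z| = 1/|Y| = 332 Ω, ∠Z = −∠Y = -79.9°

3.01 mS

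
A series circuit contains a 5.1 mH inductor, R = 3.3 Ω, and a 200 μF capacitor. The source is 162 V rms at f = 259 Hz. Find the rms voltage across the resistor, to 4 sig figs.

86.48 V

ω = 2πf = 1627 rad/s
X_L = ωL = 8.299 Ω
X_C = 1/(ωC) = 3.072 Ω
Net reactance X = X_L − X_C = 5.227 Ω
Z = 3.300 + j5.227 Ω
|Z| = √(3.300² + 5.227²) = 6.182 Ω
I = V/|Z| = 26.21 A
V_R = I·|Z_R| = 26.21 × 3.300 = 86.48 V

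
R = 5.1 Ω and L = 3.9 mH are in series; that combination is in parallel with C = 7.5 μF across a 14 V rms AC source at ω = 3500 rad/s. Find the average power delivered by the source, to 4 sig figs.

4.708 W

X_L = ωL = 13.65 Ω
X_C = 1/(ωC) = 38.10 Ω
Branch 1 (R+jX_L): Z₁ = 5.100 + j13.65 Ω, |Z₁| = 14.57 Ω
Branch 2 (−jX_C): Z₂ = −j38.10 Ω
Parallel: Z = Z₁Z₂/(Z₁+Z₂), |Z| = 22.23 Ω, ∠Z = 57.73°
I = V/|Z| = 629.8 mA
P = VI cos φ = 14 × 0.6298 × cos(57.73°) = 4.708 W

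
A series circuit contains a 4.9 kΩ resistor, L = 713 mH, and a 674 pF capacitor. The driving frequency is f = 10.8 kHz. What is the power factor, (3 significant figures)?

ω = 2πf = 67860 rad/s
X_L = ωL = 48400 Ω
X_C = 1/(ωC) = 21900 Ω
Net reactance X = X_L − X_C = 26500 Ω
Z = 4900 + j26500 Ω
|Z| = √(4900² + 26500²) = 27000 Ω
∠Z = arctan(26500/4900) = 79.5°
cos φ = cos(79.5°) = 0.182

0.182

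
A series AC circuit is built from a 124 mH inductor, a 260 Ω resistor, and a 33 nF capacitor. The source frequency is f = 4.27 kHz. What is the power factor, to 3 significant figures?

0.118

ω = 2πf = 26830 rad/s
X_L = ωL = 3330 Ω
X_C = 1/(ωC) = 1130 Ω
Net reactance X = X_L − X_C = 2200 Ω
Z = 260 + j2200 Ω
|Z| = √(260² + 2200²) = 2210 Ω
∠Z = arctan(2200/260) = 83.3°
cos φ = cos(83.3°) = 0.118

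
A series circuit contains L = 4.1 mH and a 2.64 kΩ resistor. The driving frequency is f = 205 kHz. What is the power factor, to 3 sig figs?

ω = 2πf = 1.288e+06 rad/s
X_L = ωL = 5280 Ω
Z = 2640 + j5280 Ω
|Z| = √(2640² + 5280²) = 5900 Ω
∠Z = arctan(5280/2640) = 63.4°
cos φ = cos(63.4°) = 0.447

0.447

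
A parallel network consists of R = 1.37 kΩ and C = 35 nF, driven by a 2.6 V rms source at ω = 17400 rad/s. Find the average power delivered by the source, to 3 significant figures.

4.93 mW

X_C = 1/(ωC) = 1640 Ω
Parallel: admittances add. Y = 1/R + jωC
Y = (0.000730 + j0.000609) S
|Y| = 0.000951 S → |Z| = 1/|Y| = 1050 Ω, ∠Z = −∠Y = -39.8°
I = V/|Z| = 2.47 mA
P = VI cos φ = 2.6 × 0.00247 × cos(-39.8°) = 4.93 mW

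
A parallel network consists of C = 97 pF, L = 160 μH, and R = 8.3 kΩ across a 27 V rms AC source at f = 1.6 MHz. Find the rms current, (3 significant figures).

ω = 2πf = 1.005e+07 rad/s
X_L = ωL = 1610 Ω
X_C = 1/(ωC) = 1030 Ω
Parallel: admittances add. Y = 1/R + 1/(jωL) + jωC
Y = (0.000120 + j0.000353) S
|Y| = 0.000373 S → |Z| = 1/|Y| = 2680 Ω, ∠Z = −∠Y = -71.2°
I = V/|Z| = 27/2680 = 10.1 mA

10.1 mA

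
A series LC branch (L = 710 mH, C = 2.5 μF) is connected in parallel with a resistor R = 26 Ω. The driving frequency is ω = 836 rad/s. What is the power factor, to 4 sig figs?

X_L = ωL = 593.6 Ω
X_C = 1/(ωC) = 478.5 Ω
Branch 1: Z₁ = R = 26.00 Ω
Branch 2 (series LC): Z₂ = j(X_L − X_C) = j115.1 Ω
Parallel: Z = Z₁Z₂/(Z₁+Z₂), |Z| = 25.36 Ω, ∠Z = 12.73°
cos φ = cos(12.73°) = 0.9754

0.9754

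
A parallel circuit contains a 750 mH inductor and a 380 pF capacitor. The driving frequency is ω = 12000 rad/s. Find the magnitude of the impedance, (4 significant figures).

X_L = ωL = 9000 Ω
X_C = 1/(ωC) = 219300 Ω
Parallel: admittances add. Y = 1/(jωL) + jωC
Y = (0 − j0.0001066) S
|Y| = 0.0001066 S → |Z| = 1/|Y| = 9385 Ω, ∠Z = −∠Y = 90.00°

9385 Ω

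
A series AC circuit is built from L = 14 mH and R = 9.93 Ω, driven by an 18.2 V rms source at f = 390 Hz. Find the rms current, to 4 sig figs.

509.6 mA

ω = 2πf = 2450 rad/s
X_L = ωL = 34.31 Ω
Z = 9.930 + j34.31 Ω
|Z| = √(9.930² + 34.31²) = 35.71 Ω
I = V/|Z| = 18.2/35.71 = 509.6 mA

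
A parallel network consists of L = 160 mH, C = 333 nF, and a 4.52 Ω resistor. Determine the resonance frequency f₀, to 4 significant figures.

ω₀ = 1/√(LC) = 1/√(0.16 × 3.33e-07) = 4332 rad/s
f₀ = ω₀/(2π) = 689.5 Hz

689.5 Hz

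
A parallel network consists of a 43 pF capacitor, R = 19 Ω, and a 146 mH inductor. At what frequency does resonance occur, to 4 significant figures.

63.52 kHz

ω₀ = 1/√(LC) = 1/√(0.146 × 4.3e-11) = 399100 rad/s
f₀ = ω₀/(2π) = 63.52 kHz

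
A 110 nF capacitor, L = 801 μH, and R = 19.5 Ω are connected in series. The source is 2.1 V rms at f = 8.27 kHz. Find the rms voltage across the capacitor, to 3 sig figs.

2.73 V

ω = 2πf = 51960 rad/s
X_L = ωL = 41.6 Ω
X_C = 1/(ωC) = 175 Ω
Net reactance X = X_L − X_C = -133 Ω
Z = 19.5 − j133 Ω
|Z| = √(19.5² + 133²) = 135 Ω
I = V/|Z| = 15.6 mA
V_C = I·|Z_C| = 0.0156 × 175 = 2.73 V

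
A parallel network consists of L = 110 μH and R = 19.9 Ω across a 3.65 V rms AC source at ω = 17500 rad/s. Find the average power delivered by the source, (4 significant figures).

669.5 mW

X_L = ωL = 1.925 Ω
Parallel: admittances add. Y = 1/R + 1/(jωL)
Y = (0.05025 − j0.5195) S
|Y| = 0.5219 S → |Z| = 1/|Y| = 1.916 Ω, ∠Z = −∠Y = 84.47°
I = V/|Z| = 1.905 A
P = VI cos φ = 3.65 × 1.905 × cos(84.47°) = 669.5 mW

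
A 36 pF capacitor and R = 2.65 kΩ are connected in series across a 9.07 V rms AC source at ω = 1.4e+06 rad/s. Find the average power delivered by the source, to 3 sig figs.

X_C = 1/(ωC) = 19800 Ω
Z = 2650 − j19800 Ω
|Z| = √(2650² + 19800²) = 20000 Ω
∠Z = arctan(-19800/2650) = -82.4°
I = V/|Z| = 453 μA
P = VI cos φ = 9.07 × 0.000453 × cos(-82.4°) = 544 μW

544 μW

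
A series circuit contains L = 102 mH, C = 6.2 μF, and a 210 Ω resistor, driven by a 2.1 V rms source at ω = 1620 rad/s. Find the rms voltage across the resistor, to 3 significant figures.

2.00 V

X_L = ωL = 165 Ω
X_C = 1/(ωC) = 99.6 Ω
Net reactance X = X_L − X_C = 65.7 Ω
Z = 210 + j65.7 Ω
|Z| = √(210² + 65.7²) = 220 Ω
I = V/|Z| = 9.54 mA
V_R = I·|Z_R| = 0.00954 × 210 = 2.00 V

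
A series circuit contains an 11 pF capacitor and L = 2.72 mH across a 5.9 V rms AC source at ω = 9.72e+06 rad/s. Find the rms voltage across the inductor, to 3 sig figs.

X_L = ωL = 26400 Ω
X_C = 1/(ωC) = 9350 Ω
Net reactance X = X_L − X_C = 17100 Ω
Z = j17100 Ω
|Z| = √(0² + 17100²) = 17100 Ω
I = V/|Z| = 345 μA
V_L = I·|Z_L| = 0.000345 × 26400 = 9.13 V

9.13 V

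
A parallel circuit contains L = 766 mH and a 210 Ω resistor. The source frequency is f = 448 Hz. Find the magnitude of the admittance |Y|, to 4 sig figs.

4.784 mS

ω = 2πf = 2815 rad/s
X_L = ωL = 2156 Ω
Parallel: admittances add. Y = 1/R + 1/(jωL)
Y = (0.004762 − j0.0004638) S
|Y| = 0.004784 S → |Z| = 1/|Y| = 209.0 Ω, ∠Z = −∠Y = 5.563°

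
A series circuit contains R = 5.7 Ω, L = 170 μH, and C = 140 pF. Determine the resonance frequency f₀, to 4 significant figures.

1.032 MHz

ω₀ = 1/√(LC) = 1/√(0.00017 × 1.4e-10) = 6.482e+06 rad/s
f₀ = ω₀/(2π) = 1.032 MHz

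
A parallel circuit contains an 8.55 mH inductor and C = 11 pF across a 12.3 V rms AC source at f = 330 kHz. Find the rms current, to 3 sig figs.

413 μA

ω = 2πf = 2.073e+06 rad/s
X_L = ωL = 17700 Ω
X_C = 1/(ωC) = 43800 Ω
Parallel: admittances add. Y = 1/(jωL) + jωC
Y = (0 − j3.36e-05) S
|Y| = 3.36e-05 S → |Z| = 1/|Y| = 29800 Ω, ∠Z = −∠Y = 90.0°
I = V/|Z| = 12.3/29800 = 413 μA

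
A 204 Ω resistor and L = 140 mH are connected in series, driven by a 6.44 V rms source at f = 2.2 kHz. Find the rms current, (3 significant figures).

3.31 mA

ω = 2πf = 13820 rad/s
X_L = ωL = 1940 Ω
Z = 204 + j1940 Ω
|Z| = √(204² + 1940²) = 1950 Ω
I = V/|Z| = 6.44/1950 = 3.31 mA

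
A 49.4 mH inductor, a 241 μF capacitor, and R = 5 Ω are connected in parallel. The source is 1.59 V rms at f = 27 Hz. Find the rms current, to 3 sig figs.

ω = 2πf = 169.6 rad/s
X_L = ωL = 8.38 Ω
X_C = 1/(ωC) = 24.5 Ω
Parallel: admittances add. Y = 1/R + 1/(jωL) + jωC
Y = (0.200 − j0.0784) S
|Y| = 0.215 S → |Z| = 1/|Y| = 4.65 Ω, ∠Z = −∠Y = 21.4°
I = V/|Z| = 1.59/4.65 = 342 mA

342 mA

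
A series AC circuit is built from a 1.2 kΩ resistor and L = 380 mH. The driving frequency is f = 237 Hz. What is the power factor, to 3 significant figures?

0.904

ω = 2πf = 1489 rad/s
X_L = ωL = 566 Ω
Z = 1200 + j566 Ω
|Z| = √(1200² + 566²) = 1330 Ω
∠Z = arctan(566/1200) = 25.2°
cos φ = cos(25.2°) = 0.904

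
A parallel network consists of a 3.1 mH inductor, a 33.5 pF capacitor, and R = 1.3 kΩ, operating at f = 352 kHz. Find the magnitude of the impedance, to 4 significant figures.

ω = 2πf = 2.212e+06 rad/s
X_L = ωL = 6856 Ω
X_C = 1/(ωC) = 13500 Ω
Parallel: admittances add. Y = 1/R + 1/(jωL) + jωC
Y = (0.0007692 − j7.176e-05) S
|Y| = 0.0007726 S → |Z| = 1/|Y| = 1294 Ω, ∠Z = −∠Y = 5.330°

1294 Ω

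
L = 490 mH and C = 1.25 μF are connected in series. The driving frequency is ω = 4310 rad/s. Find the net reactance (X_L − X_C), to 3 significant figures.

X_L = ωL = 2110 Ω
X_C = 1/(ωC) = 186 Ω
X = 2110 − 186 = 1930 Ω

1930 Ω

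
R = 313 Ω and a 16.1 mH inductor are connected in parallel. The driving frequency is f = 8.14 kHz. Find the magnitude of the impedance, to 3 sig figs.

293 Ω

ω = 2πf = 51150 rad/s
X_L = ωL = 823 Ω
Parallel: admittances add. Y = 1/R + 1/(jωL)
Y = (0.00319 − j0.00121) S
|Y| = 0.00342 S → |Z| = 1/|Y| = 293 Ω, ∠Z = −∠Y = 20.8°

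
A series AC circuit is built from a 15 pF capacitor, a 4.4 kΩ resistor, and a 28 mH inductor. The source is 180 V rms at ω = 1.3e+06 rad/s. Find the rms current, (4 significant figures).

X_L = ωL = 36400 Ω
X_C = 1/(ωC) = 51280 Ω
Net reactance X = X_L − X_C = -14880 Ω
Z = 4400 − j14880 Ω
|Z| = √(4400² + 14880²) = 15520 Ω
I = V/|Z| = 180/15520 = 11.60 mA

11.60 mA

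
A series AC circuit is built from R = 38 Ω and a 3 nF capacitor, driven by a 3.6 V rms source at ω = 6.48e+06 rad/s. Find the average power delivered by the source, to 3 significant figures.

X_C = 1/(ωC) = 51.4 Ω
Z = 38.0 − j51.4 Ω
|Z| = √(38.0² + 51.4²) = 64.0 Ω
∠Z = arctan(-51.4/38.0) = -53.5°
I = V/|Z| = 56.3 mA
P = VI cos φ = 3.6 × 0.0563 × cos(-53.5°) = 120 mW

120 mW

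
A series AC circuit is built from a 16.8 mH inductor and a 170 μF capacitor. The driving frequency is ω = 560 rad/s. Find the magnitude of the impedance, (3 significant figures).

1.10 Ω

X_L = ωL = 9.41 Ω
X_C = 1/(ωC) = 10.5 Ω
Net reactance X = X_L − X_C = -1.10 Ω
Z = − j1.10 Ω
|Z| = √(0² + 1.10²) = 1.10 Ω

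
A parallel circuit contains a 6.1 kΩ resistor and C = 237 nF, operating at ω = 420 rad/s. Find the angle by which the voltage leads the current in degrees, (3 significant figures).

-31.3°

X_C = 1/(ωC) = 10000 Ω
Parallel: admittances add. Y = 1/R + jωC
Y = (0.000164 + j9.95e-05) S
|Y| = 0.000192 S → |Z| = 1/|Y| = 5210 Ω, ∠Z = −∠Y = -31.3°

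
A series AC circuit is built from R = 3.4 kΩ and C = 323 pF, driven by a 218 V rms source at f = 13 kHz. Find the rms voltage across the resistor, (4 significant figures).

ω = 2πf = 81680 rad/s
X_C = 1/(ωC) = 37900 Ω
Z = 3400 − j37900 Ω
|Z| = √(3400² + 37900²) = 38060 Ω
I = V/|Z| = 5.729 mA
V_R = I·|Z_R| = 0.005729 × 3400 = 19.48 V

19.48 V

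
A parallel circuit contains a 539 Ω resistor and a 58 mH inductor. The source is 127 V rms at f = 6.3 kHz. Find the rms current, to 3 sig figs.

ω = 2πf = 39580 rad/s
X_L = ωL = 2300 Ω
Parallel: admittances add. Y = 1/R + 1/(jωL)
Y = (0.00186 − j0.000436) S
|Y| = 0.00191 S → |Z| = 1/|Y| = 525 Ω, ∠Z = −∠Y = 13.2°
I = V/|Z| = 127/525 = 242 mA

242 mA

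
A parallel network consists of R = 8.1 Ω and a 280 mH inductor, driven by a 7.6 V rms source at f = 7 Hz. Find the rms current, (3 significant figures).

ω = 2πf = 43.98 rad/s
X_L = ωL = 12.3 Ω
Parallel: admittances add. Y = 1/R + 1/(jωL)
Y = (0.123 − j0.0812) S
|Y| = 0.148 S → |Z| = 1/|Y| = 6.77 Ω, ∠Z = −∠Y = 33.3°
I = V/|Z| = 7.6/6.77 = 1.12 A

1.12 A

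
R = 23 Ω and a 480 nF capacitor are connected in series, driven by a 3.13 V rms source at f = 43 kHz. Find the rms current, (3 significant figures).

129 mA

ω = 2πf = 270200 rad/s
X_C = 1/(ωC) = 7.71 Ω
Z = 23.0 − j7.71 Ω
|Z| = √(23.0² + 7.71²) = 24.3 Ω
I = V/|Z| = 3.13/24.3 = 129 mA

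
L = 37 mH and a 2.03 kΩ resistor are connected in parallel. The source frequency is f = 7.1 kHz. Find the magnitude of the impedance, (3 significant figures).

1280 Ω

ω = 2πf = 44610 rad/s
X_L = ωL = 1650 Ω
Parallel: admittances add. Y = 1/R + 1/(jωL)
Y = (0.000493 − j0.000606) S
|Y| = 0.000781 S → |Z| = 1/|Y| = 1280 Ω, ∠Z = −∠Y = 50.9°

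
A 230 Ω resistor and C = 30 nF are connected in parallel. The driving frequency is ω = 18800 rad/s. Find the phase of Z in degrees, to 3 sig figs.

X_C = 1/(ωC) = 1770 Ω
Parallel: admittances add. Y = 1/R + jωC
Y = (0.00435 + j0.000564) S
|Y| = 0.00438 S → |Z| = 1/|Y| = 228 Ω, ∠Z = −∠Y = -7.39°

-7.39°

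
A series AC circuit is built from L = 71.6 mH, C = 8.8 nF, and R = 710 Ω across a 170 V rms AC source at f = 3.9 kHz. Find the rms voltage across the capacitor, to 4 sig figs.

ω = 2πf = 24500 rad/s
X_L = ωL = 1755 Ω
X_C = 1/(ωC) = 4637 Ω
Net reactance X = X_L − X_C = -2883 Ω
Z = 710.0 − j2883 Ω
|Z| = √(710.0² + 2883²) = 2969 Ω
I = V/|Z| = 57.26 mA
V_C = I·|Z_C| = 0.05726 × 4637 = 265.5 V

265.5 V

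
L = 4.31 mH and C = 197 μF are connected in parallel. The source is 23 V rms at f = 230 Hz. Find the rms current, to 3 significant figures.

ω = 2πf = 1445 rad/s
X_L = ωL = 6.23 Ω
X_C = 1/(ωC) = 3.51 Ω
Parallel: admittances add. Y = 1/(jωL) + jωC
Y = (0 + j0.124) S
|Y| = 0.124 S → |Z| = 1/|Y| = 8.06 Ω, ∠Z = −∠Y = -90.0°
I = V/|Z| = 23/8.06 = 2.86 A

2.86 A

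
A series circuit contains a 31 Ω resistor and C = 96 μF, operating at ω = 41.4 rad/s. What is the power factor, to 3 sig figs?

0.122

X_C = 1/(ωC) = 252 Ω
Z = 31.0 − j252 Ω
|Z| = √(31.0² + 252²) = 254 Ω
∠Z = arctan(-252/31.0) = -83.0°
cos φ = cos(-83.0°) = 0.122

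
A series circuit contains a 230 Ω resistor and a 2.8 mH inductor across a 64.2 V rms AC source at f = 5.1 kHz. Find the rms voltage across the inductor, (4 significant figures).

ω = 2πf = 32040 rad/s
X_L = ωL = 89.72 Ω
Z = 230.0 + j89.72 Ω
|Z| = √(230.0² + 89.72²) = 246.9 Ω
I = V/|Z| = 260.0 mA
V_L = I·|Z_L| = 0.2600 × 89.72 = 23.33 V

23.33 V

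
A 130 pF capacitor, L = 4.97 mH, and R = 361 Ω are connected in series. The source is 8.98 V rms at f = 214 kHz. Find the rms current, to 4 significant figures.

8.741 mA

ω = 2πf = 1.345e+06 rad/s
X_L = ωL = 6683 Ω
X_C = 1/(ωC) = 5721 Ω
Net reactance X = X_L − X_C = 961.8 Ω
Z = 361.0 + j961.8 Ω
|Z| = √(361.0² + 961.8²) = 1027 Ω
I = V/|Z| = 8.98/1027 = 8.741 mA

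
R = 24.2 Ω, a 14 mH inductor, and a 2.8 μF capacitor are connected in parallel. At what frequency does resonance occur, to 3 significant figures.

804 Hz

ω₀ = 1/√(LC) = 1/√(0.014 × 2.8e-06) = 5051 rad/s
f₀ = ω₀/(2π) = 804 Hz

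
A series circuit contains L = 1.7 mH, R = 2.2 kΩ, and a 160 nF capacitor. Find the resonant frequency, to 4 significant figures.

9.650 kHz

ω₀ = 1/√(LC) = 1/√(0.0017 × 1.6e-07) = 60630 rad/s
f₀ = ω₀/(2π) = 9.650 kHz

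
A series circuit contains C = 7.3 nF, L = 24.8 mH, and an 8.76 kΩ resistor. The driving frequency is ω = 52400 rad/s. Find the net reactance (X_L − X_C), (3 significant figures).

X_L = ωL = 1300 Ω
X_C = 1/(ωC) = 2610 Ω
X = 1300 − 2610 = -1310 Ω

-1310 Ω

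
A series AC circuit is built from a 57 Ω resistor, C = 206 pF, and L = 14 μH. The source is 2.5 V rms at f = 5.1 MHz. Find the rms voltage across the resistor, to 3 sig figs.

0.471 V

ω = 2πf = 3.204e+07 rad/s
X_L = ωL = 449 Ω
X_C = 1/(ωC) = 151 Ω
Net reactance X = X_L − X_C = 297 Ω
Z = 57.0 + j297 Ω
|Z| = √(57.0² + 297²) = 303 Ω
I = V/|Z| = 8.26 mA
V_R = I·|Z_R| = 0.00826 × 57.0 = 0.471 V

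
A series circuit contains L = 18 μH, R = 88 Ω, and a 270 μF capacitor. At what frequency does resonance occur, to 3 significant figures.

2.28 kHz

ω₀ = 1/√(LC) = 1/√(1.8e-05 × 0.00027) = 14340 rad/s
f₀ = ω₀/(2π) = 2.28 kHz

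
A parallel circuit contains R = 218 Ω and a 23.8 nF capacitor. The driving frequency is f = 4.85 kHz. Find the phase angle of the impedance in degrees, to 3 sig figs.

ω = 2πf = 30470 rad/s
X_C = 1/(ωC) = 1380 Ω
Parallel: admittances add. Y = 1/R + jωC
Y = (0.00459 + j0.000725) S
|Y| = 0.00464 S → |Z| = 1/|Y| = 215 Ω, ∠Z = −∠Y = -8.98°

-8.98°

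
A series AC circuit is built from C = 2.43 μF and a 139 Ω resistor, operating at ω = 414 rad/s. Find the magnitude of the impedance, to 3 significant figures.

1000 Ω

X_C = 1/(ωC) = 994 Ω
Z = 139 − j994 Ω
|Z| = √(139² + 994²) = 1000 Ω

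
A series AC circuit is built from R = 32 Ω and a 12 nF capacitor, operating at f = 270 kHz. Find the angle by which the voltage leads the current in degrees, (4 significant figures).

-56.92°

ω = 2πf = 1.696e+06 rad/s
X_C = 1/(ωC) = 49.12 Ω
Z = 32.00 − j49.12 Ω
|Z| = √(32.00² + 49.12²) = 58.63 Ω
∠Z = arctan(-49.12/32.00) = -56.92°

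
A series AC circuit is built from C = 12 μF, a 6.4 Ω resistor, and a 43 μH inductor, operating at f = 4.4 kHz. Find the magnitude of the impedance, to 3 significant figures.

ω = 2πf = 27650 rad/s
X_L = ωL = 1.19 Ω
X_C = 1/(ωC) = 3.01 Ω
Net reactance X = X_L − X_C = -1.83 Ω
Z = 6.40 − j1.83 Ω
|Z| = √(6.40² + 1.83²) = 6.66 Ω

6.66 Ω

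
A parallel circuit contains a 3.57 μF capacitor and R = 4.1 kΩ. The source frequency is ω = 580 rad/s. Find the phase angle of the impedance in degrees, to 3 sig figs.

-83.3°

X_C = 1/(ωC) = 483 Ω
Parallel: admittances add. Y = 1/R + jωC
Y = (0.000244 + j0.00207) S
|Y| = 0.00208 S → |Z| = 1/|Y| = 480 Ω, ∠Z = −∠Y = -83.3°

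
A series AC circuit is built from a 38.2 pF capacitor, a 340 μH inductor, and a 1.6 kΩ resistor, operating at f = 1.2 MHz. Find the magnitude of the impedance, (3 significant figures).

ω = 2πf = 7.54e+06 rad/s
X_L = ωL = 2560 Ω
X_C = 1/(ωC) = 3470 Ω
Net reactance X = X_L − X_C = -908 Ω
Z = 1600 − j908 Ω
|Z| = √(1600² + 908²) = 1840 Ω

1840 Ω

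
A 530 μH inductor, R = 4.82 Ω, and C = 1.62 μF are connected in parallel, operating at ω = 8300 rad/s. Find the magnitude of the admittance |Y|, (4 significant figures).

298.0 mS

X_L = ωL = 4.399 Ω
X_C = 1/(ωC) = 74.37 Ω
Parallel: admittances add. Y = 1/R + 1/(jωL) + jωC
Y = (0.2075 − j0.2139) S
|Y| = 0.2980 S → |Z| = 1/|Y| = 3.356 Ω, ∠Z = −∠Y = 45.87°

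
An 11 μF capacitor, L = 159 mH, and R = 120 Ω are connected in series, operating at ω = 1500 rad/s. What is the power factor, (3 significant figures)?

X_L = ωL = 238 Ω
X_C = 1/(ωC) = 60.6 Ω
Net reactance X = X_L − X_C = 178 Ω
Z = 120 + j178 Ω
|Z| = √(120² + 178²) = 215 Ω
∠Z = arctan(178/120) = 56.0°
cos φ = cos(56.0°) = 0.559

0.559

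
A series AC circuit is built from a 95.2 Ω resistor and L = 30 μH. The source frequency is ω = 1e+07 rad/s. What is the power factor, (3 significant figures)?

0.302

X_L = ωL = 300 Ω
Z = 95.2 + j300 Ω
|Z| = √(95.2² + 300²) = 315 Ω
∠Z = arctan(300/95.2) = 72.4°
cos φ = cos(72.4°) = 0.302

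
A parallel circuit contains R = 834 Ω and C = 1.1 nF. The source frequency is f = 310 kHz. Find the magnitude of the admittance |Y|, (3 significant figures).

ω = 2πf = 1.948e+06 rad/s
X_C = 1/(ωC) = 467 Ω
Parallel: admittances add. Y = 1/R + jωC
Y = (0.00120 + j0.00214) S
|Y| = 0.00246 S → |Z| = 1/|Y| = 407 Ω, ∠Z = −∠Y = -60.8°

2.46 mS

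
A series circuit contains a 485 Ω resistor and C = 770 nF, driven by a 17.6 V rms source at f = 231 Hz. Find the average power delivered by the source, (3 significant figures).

145 mW

ω = 2πf = 1451 rad/s
X_C = 1/(ωC) = 895 Ω
Z = 485 − j895 Ω
|Z| = √(485² + 895²) = 1020 Ω
∠Z = arctan(-895/485) = -61.5°
I = V/|Z| = 17.3 mA
P = VI cos φ = 17.6 × 0.0173 × cos(-61.5°) = 145 mW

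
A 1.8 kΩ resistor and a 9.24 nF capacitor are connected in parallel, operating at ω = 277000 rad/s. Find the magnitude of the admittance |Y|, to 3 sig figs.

X_C = 1/(ωC) = 391 Ω
Parallel: admittances add. Y = 1/R + jωC
Y = (0.000556 + j0.00256) S
|Y| = 0.00262 S → |Z| = 1/|Y| = 382 Ω, ∠Z = −∠Y = -77.8°

2.62 mS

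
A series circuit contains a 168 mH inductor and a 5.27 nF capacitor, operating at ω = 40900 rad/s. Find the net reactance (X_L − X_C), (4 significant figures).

2232 Ω

X_L = ωL = 6871 Ω
X_C = 1/(ωC) = 4639 Ω
X = 6871 − 4639 = 2232 Ω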